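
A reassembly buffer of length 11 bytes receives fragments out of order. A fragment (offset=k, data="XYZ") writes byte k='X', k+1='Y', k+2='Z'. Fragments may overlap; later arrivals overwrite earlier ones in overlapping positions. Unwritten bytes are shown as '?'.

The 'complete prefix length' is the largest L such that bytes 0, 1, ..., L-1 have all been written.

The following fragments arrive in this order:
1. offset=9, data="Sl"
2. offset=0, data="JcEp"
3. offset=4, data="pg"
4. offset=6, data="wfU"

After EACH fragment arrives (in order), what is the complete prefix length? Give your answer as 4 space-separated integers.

Answer: 0 4 6 11

Derivation:
Fragment 1: offset=9 data="Sl" -> buffer=?????????Sl -> prefix_len=0
Fragment 2: offset=0 data="JcEp" -> buffer=JcEp?????Sl -> prefix_len=4
Fragment 3: offset=4 data="pg" -> buffer=JcEppg???Sl -> prefix_len=6
Fragment 4: offset=6 data="wfU" -> buffer=JcEppgwfUSl -> prefix_len=11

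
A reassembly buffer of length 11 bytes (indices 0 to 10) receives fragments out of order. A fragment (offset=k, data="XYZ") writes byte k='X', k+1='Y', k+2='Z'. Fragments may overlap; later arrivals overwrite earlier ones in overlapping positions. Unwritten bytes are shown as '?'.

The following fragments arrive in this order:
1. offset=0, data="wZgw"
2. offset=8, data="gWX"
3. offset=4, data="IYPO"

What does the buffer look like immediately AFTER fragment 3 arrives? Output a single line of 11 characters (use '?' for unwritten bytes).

Answer: wZgwIYPOgWX

Derivation:
Fragment 1: offset=0 data="wZgw" -> buffer=wZgw???????
Fragment 2: offset=8 data="gWX" -> buffer=wZgw????gWX
Fragment 3: offset=4 data="IYPO" -> buffer=wZgwIYPOgWX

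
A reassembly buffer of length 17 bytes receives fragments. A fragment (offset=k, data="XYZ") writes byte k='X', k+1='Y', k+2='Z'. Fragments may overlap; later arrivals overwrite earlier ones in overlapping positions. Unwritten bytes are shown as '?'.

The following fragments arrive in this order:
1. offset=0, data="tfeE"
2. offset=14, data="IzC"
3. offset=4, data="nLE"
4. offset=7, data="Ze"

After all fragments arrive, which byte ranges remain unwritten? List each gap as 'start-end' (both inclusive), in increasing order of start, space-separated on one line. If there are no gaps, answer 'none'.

Fragment 1: offset=0 len=4
Fragment 2: offset=14 len=3
Fragment 3: offset=4 len=3
Fragment 4: offset=7 len=2
Gaps: 9-13

Answer: 9-13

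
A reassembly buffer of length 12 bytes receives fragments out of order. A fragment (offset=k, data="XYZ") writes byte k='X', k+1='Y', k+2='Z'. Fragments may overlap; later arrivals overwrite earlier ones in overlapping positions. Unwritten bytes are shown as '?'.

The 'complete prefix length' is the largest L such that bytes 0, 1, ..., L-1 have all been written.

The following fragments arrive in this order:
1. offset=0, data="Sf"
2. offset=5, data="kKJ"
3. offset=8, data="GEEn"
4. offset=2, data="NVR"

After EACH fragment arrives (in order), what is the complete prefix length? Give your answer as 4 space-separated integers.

Answer: 2 2 2 12

Derivation:
Fragment 1: offset=0 data="Sf" -> buffer=Sf?????????? -> prefix_len=2
Fragment 2: offset=5 data="kKJ" -> buffer=Sf???kKJ???? -> prefix_len=2
Fragment 3: offset=8 data="GEEn" -> buffer=Sf???kKJGEEn -> prefix_len=2
Fragment 4: offset=2 data="NVR" -> buffer=SfNVRkKJGEEn -> prefix_len=12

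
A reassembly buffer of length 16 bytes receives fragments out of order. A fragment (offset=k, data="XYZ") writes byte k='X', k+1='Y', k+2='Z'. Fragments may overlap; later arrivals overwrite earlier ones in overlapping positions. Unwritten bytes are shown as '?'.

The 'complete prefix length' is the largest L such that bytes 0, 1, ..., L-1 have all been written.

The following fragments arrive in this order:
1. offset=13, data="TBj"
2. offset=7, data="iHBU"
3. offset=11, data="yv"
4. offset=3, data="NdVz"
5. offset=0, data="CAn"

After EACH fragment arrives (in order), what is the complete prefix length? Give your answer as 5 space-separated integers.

Fragment 1: offset=13 data="TBj" -> buffer=?????????????TBj -> prefix_len=0
Fragment 2: offset=7 data="iHBU" -> buffer=???????iHBU??TBj -> prefix_len=0
Fragment 3: offset=11 data="yv" -> buffer=???????iHBUyvTBj -> prefix_len=0
Fragment 4: offset=3 data="NdVz" -> buffer=???NdVziHBUyvTBj -> prefix_len=0
Fragment 5: offset=0 data="CAn" -> buffer=CAnNdVziHBUyvTBj -> prefix_len=16

Answer: 0 0 0 0 16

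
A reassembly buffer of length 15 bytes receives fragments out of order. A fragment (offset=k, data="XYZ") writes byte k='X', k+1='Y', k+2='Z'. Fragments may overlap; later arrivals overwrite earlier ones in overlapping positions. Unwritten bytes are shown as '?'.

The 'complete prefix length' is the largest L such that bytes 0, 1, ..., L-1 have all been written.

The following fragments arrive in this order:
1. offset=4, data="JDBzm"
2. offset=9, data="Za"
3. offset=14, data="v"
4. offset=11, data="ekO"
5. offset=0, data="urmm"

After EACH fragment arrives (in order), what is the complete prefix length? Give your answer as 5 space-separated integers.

Answer: 0 0 0 0 15

Derivation:
Fragment 1: offset=4 data="JDBzm" -> buffer=????JDBzm?????? -> prefix_len=0
Fragment 2: offset=9 data="Za" -> buffer=????JDBzmZa???? -> prefix_len=0
Fragment 3: offset=14 data="v" -> buffer=????JDBzmZa???v -> prefix_len=0
Fragment 4: offset=11 data="ekO" -> buffer=????JDBzmZaekOv -> prefix_len=0
Fragment 5: offset=0 data="urmm" -> buffer=urmmJDBzmZaekOv -> prefix_len=15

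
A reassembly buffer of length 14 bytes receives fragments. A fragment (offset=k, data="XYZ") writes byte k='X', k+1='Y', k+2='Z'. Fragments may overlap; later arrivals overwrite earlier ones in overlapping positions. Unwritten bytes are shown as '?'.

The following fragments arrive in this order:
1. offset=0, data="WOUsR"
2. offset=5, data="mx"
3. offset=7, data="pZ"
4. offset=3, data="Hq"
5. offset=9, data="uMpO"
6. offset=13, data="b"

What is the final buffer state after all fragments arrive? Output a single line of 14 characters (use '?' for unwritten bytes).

Answer: WOUHqmxpZuMpOb

Derivation:
Fragment 1: offset=0 data="WOUsR" -> buffer=WOUsR?????????
Fragment 2: offset=5 data="mx" -> buffer=WOUsRmx???????
Fragment 3: offset=7 data="pZ" -> buffer=WOUsRmxpZ?????
Fragment 4: offset=3 data="Hq" -> buffer=WOUHqmxpZ?????
Fragment 5: offset=9 data="uMpO" -> buffer=WOUHqmxpZuMpO?
Fragment 6: offset=13 data="b" -> buffer=WOUHqmxpZuMpOb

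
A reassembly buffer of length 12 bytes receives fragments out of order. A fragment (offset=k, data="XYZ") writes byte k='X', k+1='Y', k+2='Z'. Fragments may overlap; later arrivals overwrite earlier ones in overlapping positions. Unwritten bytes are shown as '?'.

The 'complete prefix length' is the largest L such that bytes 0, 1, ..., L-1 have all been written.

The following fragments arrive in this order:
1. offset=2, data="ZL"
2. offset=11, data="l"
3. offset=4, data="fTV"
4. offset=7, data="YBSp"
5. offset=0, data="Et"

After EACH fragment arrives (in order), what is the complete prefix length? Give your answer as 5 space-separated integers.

Answer: 0 0 0 0 12

Derivation:
Fragment 1: offset=2 data="ZL" -> buffer=??ZL???????? -> prefix_len=0
Fragment 2: offset=11 data="l" -> buffer=??ZL???????l -> prefix_len=0
Fragment 3: offset=4 data="fTV" -> buffer=??ZLfTV????l -> prefix_len=0
Fragment 4: offset=7 data="YBSp" -> buffer=??ZLfTVYBSpl -> prefix_len=0
Fragment 5: offset=0 data="Et" -> buffer=EtZLfTVYBSpl -> prefix_len=12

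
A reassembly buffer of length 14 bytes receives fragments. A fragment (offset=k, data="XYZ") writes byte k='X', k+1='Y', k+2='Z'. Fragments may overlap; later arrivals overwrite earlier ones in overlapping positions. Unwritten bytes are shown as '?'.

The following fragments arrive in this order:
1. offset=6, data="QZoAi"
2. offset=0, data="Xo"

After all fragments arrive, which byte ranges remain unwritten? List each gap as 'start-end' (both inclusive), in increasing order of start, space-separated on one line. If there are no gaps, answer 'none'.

Answer: 2-5 11-13

Derivation:
Fragment 1: offset=6 len=5
Fragment 2: offset=0 len=2
Gaps: 2-5 11-13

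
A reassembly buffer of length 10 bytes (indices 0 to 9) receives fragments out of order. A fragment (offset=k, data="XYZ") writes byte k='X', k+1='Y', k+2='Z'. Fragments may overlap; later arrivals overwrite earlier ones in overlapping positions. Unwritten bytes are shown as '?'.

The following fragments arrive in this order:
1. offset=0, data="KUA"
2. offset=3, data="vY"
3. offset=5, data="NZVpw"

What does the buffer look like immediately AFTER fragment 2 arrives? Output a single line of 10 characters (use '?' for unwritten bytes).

Answer: KUAvY?????

Derivation:
Fragment 1: offset=0 data="KUA" -> buffer=KUA???????
Fragment 2: offset=3 data="vY" -> buffer=KUAvY?????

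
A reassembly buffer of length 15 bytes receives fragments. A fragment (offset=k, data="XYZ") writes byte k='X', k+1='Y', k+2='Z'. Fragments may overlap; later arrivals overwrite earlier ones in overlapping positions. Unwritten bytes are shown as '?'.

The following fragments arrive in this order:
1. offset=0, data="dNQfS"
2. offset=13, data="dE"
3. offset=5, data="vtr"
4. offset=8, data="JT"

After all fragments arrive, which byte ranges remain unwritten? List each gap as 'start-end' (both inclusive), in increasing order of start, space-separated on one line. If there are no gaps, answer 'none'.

Fragment 1: offset=0 len=5
Fragment 2: offset=13 len=2
Fragment 3: offset=5 len=3
Fragment 4: offset=8 len=2
Gaps: 10-12

Answer: 10-12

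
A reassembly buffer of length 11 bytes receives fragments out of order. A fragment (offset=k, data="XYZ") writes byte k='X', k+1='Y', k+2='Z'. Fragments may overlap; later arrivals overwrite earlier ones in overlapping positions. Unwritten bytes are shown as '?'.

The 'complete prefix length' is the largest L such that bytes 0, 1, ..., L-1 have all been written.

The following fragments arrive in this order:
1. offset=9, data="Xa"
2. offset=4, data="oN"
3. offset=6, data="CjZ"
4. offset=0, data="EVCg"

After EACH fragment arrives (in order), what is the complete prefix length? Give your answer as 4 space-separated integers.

Fragment 1: offset=9 data="Xa" -> buffer=?????????Xa -> prefix_len=0
Fragment 2: offset=4 data="oN" -> buffer=????oN???Xa -> prefix_len=0
Fragment 3: offset=6 data="CjZ" -> buffer=????oNCjZXa -> prefix_len=0
Fragment 4: offset=0 data="EVCg" -> buffer=EVCgoNCjZXa -> prefix_len=11

Answer: 0 0 0 11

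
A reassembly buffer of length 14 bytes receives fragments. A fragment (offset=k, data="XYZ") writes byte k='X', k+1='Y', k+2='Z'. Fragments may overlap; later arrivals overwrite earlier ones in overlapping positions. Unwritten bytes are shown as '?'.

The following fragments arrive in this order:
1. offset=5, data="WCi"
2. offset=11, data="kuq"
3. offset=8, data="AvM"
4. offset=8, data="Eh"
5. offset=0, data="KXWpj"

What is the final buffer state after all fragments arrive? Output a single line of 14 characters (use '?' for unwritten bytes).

Fragment 1: offset=5 data="WCi" -> buffer=?????WCi??????
Fragment 2: offset=11 data="kuq" -> buffer=?????WCi???kuq
Fragment 3: offset=8 data="AvM" -> buffer=?????WCiAvMkuq
Fragment 4: offset=8 data="Eh" -> buffer=?????WCiEhMkuq
Fragment 5: offset=0 data="KXWpj" -> buffer=KXWpjWCiEhMkuq

Answer: KXWpjWCiEhMkuq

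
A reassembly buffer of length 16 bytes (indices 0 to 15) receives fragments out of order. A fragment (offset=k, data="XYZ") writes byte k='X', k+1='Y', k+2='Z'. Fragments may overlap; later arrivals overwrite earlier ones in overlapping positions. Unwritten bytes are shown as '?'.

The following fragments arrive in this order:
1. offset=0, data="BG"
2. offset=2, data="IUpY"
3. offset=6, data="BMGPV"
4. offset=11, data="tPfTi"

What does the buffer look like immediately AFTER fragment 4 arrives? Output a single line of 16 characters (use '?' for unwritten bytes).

Fragment 1: offset=0 data="BG" -> buffer=BG??????????????
Fragment 2: offset=2 data="IUpY" -> buffer=BGIUpY??????????
Fragment 3: offset=6 data="BMGPV" -> buffer=BGIUpYBMGPV?????
Fragment 4: offset=11 data="tPfTi" -> buffer=BGIUpYBMGPVtPfTi

Answer: BGIUpYBMGPVtPfTi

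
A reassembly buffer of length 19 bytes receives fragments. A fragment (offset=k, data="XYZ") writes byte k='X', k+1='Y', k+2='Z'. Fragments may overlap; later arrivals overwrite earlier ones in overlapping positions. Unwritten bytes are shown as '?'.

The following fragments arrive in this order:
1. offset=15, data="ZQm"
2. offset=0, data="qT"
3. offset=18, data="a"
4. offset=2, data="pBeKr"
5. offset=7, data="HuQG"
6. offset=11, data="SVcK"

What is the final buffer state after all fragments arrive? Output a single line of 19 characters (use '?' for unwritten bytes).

Fragment 1: offset=15 data="ZQm" -> buffer=???????????????ZQm?
Fragment 2: offset=0 data="qT" -> buffer=qT?????????????ZQm?
Fragment 3: offset=18 data="a" -> buffer=qT?????????????ZQma
Fragment 4: offset=2 data="pBeKr" -> buffer=qTpBeKr????????ZQma
Fragment 5: offset=7 data="HuQG" -> buffer=qTpBeKrHuQG????ZQma
Fragment 6: offset=11 data="SVcK" -> buffer=qTpBeKrHuQGSVcKZQma

Answer: qTpBeKrHuQGSVcKZQma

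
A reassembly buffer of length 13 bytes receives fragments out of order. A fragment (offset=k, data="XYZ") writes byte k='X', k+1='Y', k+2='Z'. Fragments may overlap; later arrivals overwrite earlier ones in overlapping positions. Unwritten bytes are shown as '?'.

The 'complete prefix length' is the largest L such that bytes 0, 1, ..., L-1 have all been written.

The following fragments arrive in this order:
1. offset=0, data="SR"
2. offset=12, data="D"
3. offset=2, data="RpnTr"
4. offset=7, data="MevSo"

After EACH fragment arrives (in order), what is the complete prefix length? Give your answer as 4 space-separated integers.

Fragment 1: offset=0 data="SR" -> buffer=SR??????????? -> prefix_len=2
Fragment 2: offset=12 data="D" -> buffer=SR??????????D -> prefix_len=2
Fragment 3: offset=2 data="RpnTr" -> buffer=SRRpnTr?????D -> prefix_len=7
Fragment 4: offset=7 data="MevSo" -> buffer=SRRpnTrMevSoD -> prefix_len=13

Answer: 2 2 7 13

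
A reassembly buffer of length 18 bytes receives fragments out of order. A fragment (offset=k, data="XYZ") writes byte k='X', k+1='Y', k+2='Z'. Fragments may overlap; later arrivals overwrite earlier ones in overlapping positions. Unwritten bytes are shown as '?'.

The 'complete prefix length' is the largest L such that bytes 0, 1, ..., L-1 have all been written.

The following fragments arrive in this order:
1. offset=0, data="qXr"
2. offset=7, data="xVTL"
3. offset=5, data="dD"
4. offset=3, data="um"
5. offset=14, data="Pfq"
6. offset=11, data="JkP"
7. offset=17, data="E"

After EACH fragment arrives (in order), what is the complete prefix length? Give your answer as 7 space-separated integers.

Answer: 3 3 3 11 11 17 18

Derivation:
Fragment 1: offset=0 data="qXr" -> buffer=qXr??????????????? -> prefix_len=3
Fragment 2: offset=7 data="xVTL" -> buffer=qXr????xVTL??????? -> prefix_len=3
Fragment 3: offset=5 data="dD" -> buffer=qXr??dDxVTL??????? -> prefix_len=3
Fragment 4: offset=3 data="um" -> buffer=qXrumdDxVTL??????? -> prefix_len=11
Fragment 5: offset=14 data="Pfq" -> buffer=qXrumdDxVTL???Pfq? -> prefix_len=11
Fragment 6: offset=11 data="JkP" -> buffer=qXrumdDxVTLJkPPfq? -> prefix_len=17
Fragment 7: offset=17 data="E" -> buffer=qXrumdDxVTLJkPPfqE -> prefix_len=18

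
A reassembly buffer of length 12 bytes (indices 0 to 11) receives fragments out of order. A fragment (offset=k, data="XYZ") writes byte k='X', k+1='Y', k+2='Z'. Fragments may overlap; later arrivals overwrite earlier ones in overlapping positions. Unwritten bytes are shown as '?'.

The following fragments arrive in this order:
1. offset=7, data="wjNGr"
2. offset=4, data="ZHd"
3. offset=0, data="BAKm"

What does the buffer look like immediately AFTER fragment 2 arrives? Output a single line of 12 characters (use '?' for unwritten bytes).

Answer: ????ZHdwjNGr

Derivation:
Fragment 1: offset=7 data="wjNGr" -> buffer=???????wjNGr
Fragment 2: offset=4 data="ZHd" -> buffer=????ZHdwjNGr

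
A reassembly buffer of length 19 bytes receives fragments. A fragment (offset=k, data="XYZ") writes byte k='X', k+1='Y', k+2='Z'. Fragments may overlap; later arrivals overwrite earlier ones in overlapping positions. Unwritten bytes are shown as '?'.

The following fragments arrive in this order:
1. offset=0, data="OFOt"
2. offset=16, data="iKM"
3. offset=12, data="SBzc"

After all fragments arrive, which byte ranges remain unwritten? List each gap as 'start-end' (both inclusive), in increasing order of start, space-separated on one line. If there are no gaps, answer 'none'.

Answer: 4-11

Derivation:
Fragment 1: offset=0 len=4
Fragment 2: offset=16 len=3
Fragment 3: offset=12 len=4
Gaps: 4-11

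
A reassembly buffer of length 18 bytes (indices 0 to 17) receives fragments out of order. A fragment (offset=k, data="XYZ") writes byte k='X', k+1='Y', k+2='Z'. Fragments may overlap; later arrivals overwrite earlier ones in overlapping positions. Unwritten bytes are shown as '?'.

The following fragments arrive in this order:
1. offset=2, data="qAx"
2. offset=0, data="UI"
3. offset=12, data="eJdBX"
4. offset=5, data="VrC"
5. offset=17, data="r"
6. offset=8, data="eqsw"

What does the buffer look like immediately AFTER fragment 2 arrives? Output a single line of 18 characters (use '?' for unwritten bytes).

Fragment 1: offset=2 data="qAx" -> buffer=??qAx?????????????
Fragment 2: offset=0 data="UI" -> buffer=UIqAx?????????????

Answer: UIqAx?????????????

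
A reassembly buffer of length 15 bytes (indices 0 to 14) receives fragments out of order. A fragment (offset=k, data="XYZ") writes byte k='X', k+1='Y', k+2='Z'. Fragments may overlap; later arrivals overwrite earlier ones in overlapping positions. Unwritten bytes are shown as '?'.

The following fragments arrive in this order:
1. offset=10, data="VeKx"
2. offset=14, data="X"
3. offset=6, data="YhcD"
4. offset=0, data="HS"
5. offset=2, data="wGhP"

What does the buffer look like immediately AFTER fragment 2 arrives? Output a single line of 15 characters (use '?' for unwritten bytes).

Answer: ??????????VeKxX

Derivation:
Fragment 1: offset=10 data="VeKx" -> buffer=??????????VeKx?
Fragment 2: offset=14 data="X" -> buffer=??????????VeKxX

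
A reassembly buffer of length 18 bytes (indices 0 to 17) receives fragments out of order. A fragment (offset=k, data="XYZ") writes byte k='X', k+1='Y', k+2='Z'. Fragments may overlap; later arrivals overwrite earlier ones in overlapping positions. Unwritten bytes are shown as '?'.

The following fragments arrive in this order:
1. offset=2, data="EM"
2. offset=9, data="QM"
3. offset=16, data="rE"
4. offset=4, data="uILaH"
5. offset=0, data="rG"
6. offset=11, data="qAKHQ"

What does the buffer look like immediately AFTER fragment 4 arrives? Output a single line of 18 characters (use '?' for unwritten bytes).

Answer: ??EMuILaHQM?????rE

Derivation:
Fragment 1: offset=2 data="EM" -> buffer=??EM??????????????
Fragment 2: offset=9 data="QM" -> buffer=??EM?????QM???????
Fragment 3: offset=16 data="rE" -> buffer=??EM?????QM?????rE
Fragment 4: offset=4 data="uILaH" -> buffer=??EMuILaHQM?????rE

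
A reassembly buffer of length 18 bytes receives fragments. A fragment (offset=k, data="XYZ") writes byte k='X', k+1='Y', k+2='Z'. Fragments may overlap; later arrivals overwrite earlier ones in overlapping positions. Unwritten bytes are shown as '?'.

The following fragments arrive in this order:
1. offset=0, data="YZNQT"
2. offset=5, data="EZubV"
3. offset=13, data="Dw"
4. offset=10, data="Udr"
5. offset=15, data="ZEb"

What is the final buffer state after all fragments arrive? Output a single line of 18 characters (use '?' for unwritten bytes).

Answer: YZNQTEZubVUdrDwZEb

Derivation:
Fragment 1: offset=0 data="YZNQT" -> buffer=YZNQT?????????????
Fragment 2: offset=5 data="EZubV" -> buffer=YZNQTEZubV????????
Fragment 3: offset=13 data="Dw" -> buffer=YZNQTEZubV???Dw???
Fragment 4: offset=10 data="Udr" -> buffer=YZNQTEZubVUdrDw???
Fragment 5: offset=15 data="ZEb" -> buffer=YZNQTEZubVUdrDwZEb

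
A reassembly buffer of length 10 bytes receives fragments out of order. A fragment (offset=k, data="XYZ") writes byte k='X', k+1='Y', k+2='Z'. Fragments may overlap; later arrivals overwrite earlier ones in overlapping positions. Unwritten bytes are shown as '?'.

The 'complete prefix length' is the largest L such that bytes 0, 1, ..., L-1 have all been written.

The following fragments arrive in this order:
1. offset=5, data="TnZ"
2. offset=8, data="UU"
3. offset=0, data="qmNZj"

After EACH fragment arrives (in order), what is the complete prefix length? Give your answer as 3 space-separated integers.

Answer: 0 0 10

Derivation:
Fragment 1: offset=5 data="TnZ" -> buffer=?????TnZ?? -> prefix_len=0
Fragment 2: offset=8 data="UU" -> buffer=?????TnZUU -> prefix_len=0
Fragment 3: offset=0 data="qmNZj" -> buffer=qmNZjTnZUU -> prefix_len=10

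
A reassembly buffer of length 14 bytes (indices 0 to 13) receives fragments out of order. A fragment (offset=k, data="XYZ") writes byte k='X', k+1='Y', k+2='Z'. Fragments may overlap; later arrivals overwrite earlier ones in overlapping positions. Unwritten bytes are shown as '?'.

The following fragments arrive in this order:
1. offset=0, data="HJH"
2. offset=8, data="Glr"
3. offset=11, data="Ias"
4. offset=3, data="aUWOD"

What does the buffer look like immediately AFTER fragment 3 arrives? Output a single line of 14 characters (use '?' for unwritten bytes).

Answer: HJH?????GlrIas

Derivation:
Fragment 1: offset=0 data="HJH" -> buffer=HJH???????????
Fragment 2: offset=8 data="Glr" -> buffer=HJH?????Glr???
Fragment 3: offset=11 data="Ias" -> buffer=HJH?????GlrIas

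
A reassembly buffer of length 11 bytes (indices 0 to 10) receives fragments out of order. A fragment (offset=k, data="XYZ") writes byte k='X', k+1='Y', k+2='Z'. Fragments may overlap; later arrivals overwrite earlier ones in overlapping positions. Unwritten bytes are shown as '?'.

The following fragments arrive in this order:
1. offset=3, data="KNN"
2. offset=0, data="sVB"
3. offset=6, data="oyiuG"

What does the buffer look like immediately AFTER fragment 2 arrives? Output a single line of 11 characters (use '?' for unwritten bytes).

Answer: sVBKNN?????

Derivation:
Fragment 1: offset=3 data="KNN" -> buffer=???KNN?????
Fragment 2: offset=0 data="sVB" -> buffer=sVBKNN?????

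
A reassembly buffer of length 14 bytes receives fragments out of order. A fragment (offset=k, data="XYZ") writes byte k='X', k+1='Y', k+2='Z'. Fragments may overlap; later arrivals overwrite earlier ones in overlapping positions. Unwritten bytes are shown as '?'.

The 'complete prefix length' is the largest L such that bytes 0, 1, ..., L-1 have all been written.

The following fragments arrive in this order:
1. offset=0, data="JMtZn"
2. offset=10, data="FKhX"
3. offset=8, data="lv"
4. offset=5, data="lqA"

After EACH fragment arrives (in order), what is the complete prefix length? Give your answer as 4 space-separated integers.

Fragment 1: offset=0 data="JMtZn" -> buffer=JMtZn????????? -> prefix_len=5
Fragment 2: offset=10 data="FKhX" -> buffer=JMtZn?????FKhX -> prefix_len=5
Fragment 3: offset=8 data="lv" -> buffer=JMtZn???lvFKhX -> prefix_len=5
Fragment 4: offset=5 data="lqA" -> buffer=JMtZnlqAlvFKhX -> prefix_len=14

Answer: 5 5 5 14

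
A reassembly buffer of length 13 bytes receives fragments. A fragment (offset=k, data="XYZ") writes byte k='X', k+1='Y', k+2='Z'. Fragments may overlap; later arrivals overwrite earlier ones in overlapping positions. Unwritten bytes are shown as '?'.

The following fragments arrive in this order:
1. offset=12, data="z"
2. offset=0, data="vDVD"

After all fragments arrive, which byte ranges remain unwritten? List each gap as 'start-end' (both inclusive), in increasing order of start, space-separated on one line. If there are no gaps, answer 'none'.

Answer: 4-11

Derivation:
Fragment 1: offset=12 len=1
Fragment 2: offset=0 len=4
Gaps: 4-11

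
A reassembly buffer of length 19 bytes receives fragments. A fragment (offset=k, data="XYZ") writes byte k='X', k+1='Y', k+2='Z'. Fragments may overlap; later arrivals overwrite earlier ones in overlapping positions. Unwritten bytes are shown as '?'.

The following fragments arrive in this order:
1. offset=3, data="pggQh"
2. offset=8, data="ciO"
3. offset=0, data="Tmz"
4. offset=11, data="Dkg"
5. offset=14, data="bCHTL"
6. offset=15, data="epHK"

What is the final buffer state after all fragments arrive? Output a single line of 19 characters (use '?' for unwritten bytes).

Fragment 1: offset=3 data="pggQh" -> buffer=???pggQh???????????
Fragment 2: offset=8 data="ciO" -> buffer=???pggQhciO????????
Fragment 3: offset=0 data="Tmz" -> buffer=TmzpggQhciO????????
Fragment 4: offset=11 data="Dkg" -> buffer=TmzpggQhciODkg?????
Fragment 5: offset=14 data="bCHTL" -> buffer=TmzpggQhciODkgbCHTL
Fragment 6: offset=15 data="epHK" -> buffer=TmzpggQhciODkgbepHK

Answer: TmzpggQhciODkgbepHK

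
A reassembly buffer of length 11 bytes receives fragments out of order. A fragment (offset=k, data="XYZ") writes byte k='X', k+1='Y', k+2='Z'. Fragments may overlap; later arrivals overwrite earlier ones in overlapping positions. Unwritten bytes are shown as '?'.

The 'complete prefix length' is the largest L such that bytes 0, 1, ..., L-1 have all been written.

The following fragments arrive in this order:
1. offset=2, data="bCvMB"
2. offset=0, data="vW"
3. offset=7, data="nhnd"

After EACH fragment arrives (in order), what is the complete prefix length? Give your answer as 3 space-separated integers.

Fragment 1: offset=2 data="bCvMB" -> buffer=??bCvMB???? -> prefix_len=0
Fragment 2: offset=0 data="vW" -> buffer=vWbCvMB???? -> prefix_len=7
Fragment 3: offset=7 data="nhnd" -> buffer=vWbCvMBnhnd -> prefix_len=11

Answer: 0 7 11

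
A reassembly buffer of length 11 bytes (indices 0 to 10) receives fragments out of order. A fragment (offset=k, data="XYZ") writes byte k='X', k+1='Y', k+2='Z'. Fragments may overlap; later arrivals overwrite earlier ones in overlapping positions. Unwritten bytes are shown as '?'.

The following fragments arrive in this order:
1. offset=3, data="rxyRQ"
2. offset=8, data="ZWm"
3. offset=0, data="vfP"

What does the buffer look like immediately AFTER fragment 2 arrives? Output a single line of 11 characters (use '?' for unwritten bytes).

Fragment 1: offset=3 data="rxyRQ" -> buffer=???rxyRQ???
Fragment 2: offset=8 data="ZWm" -> buffer=???rxyRQZWm

Answer: ???rxyRQZWm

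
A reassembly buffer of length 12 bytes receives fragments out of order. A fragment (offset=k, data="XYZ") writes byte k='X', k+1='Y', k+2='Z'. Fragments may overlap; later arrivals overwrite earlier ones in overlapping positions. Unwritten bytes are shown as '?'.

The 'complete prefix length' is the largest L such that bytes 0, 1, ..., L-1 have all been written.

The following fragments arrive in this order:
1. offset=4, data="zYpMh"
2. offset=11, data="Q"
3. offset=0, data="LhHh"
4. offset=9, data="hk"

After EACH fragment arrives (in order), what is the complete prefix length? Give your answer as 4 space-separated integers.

Answer: 0 0 9 12

Derivation:
Fragment 1: offset=4 data="zYpMh" -> buffer=????zYpMh??? -> prefix_len=0
Fragment 2: offset=11 data="Q" -> buffer=????zYpMh??Q -> prefix_len=0
Fragment 3: offset=0 data="LhHh" -> buffer=LhHhzYpMh??Q -> prefix_len=9
Fragment 4: offset=9 data="hk" -> buffer=LhHhzYpMhhkQ -> prefix_len=12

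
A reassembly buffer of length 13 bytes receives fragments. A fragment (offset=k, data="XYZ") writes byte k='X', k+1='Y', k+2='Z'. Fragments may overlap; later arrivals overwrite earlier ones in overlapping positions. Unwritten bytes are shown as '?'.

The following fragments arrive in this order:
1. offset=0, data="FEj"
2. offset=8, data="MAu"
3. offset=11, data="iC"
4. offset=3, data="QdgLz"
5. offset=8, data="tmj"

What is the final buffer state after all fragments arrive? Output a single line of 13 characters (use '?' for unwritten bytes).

Answer: FEjQdgLztmjiC

Derivation:
Fragment 1: offset=0 data="FEj" -> buffer=FEj??????????
Fragment 2: offset=8 data="MAu" -> buffer=FEj?????MAu??
Fragment 3: offset=11 data="iC" -> buffer=FEj?????MAuiC
Fragment 4: offset=3 data="QdgLz" -> buffer=FEjQdgLzMAuiC
Fragment 5: offset=8 data="tmj" -> buffer=FEjQdgLztmjiC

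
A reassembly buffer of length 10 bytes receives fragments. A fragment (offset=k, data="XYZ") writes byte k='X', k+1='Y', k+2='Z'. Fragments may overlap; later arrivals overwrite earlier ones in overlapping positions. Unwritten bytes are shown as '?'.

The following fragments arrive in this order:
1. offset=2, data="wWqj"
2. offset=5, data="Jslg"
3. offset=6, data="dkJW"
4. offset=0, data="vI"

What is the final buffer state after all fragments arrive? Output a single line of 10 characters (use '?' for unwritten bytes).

Fragment 1: offset=2 data="wWqj" -> buffer=??wWqj????
Fragment 2: offset=5 data="Jslg" -> buffer=??wWqJslg?
Fragment 3: offset=6 data="dkJW" -> buffer=??wWqJdkJW
Fragment 4: offset=0 data="vI" -> buffer=vIwWqJdkJW

Answer: vIwWqJdkJW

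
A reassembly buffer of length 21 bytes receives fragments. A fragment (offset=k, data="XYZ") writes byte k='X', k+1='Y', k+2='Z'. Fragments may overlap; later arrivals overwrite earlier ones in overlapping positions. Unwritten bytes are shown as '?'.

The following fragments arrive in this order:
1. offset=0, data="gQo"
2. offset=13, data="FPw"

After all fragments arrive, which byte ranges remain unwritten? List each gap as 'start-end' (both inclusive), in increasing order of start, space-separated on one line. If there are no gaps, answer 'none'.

Fragment 1: offset=0 len=3
Fragment 2: offset=13 len=3
Gaps: 3-12 16-20

Answer: 3-12 16-20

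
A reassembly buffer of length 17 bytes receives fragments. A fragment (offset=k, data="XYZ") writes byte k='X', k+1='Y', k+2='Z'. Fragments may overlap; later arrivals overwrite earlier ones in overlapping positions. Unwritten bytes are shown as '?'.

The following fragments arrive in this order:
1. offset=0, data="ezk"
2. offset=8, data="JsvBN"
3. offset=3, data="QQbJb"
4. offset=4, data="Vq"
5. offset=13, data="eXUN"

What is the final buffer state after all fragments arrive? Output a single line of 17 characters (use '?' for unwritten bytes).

Answer: ezkQVqJbJsvBNeXUN

Derivation:
Fragment 1: offset=0 data="ezk" -> buffer=ezk??????????????
Fragment 2: offset=8 data="JsvBN" -> buffer=ezk?????JsvBN????
Fragment 3: offset=3 data="QQbJb" -> buffer=ezkQQbJbJsvBN????
Fragment 4: offset=4 data="Vq" -> buffer=ezkQVqJbJsvBN????
Fragment 5: offset=13 data="eXUN" -> buffer=ezkQVqJbJsvBNeXUN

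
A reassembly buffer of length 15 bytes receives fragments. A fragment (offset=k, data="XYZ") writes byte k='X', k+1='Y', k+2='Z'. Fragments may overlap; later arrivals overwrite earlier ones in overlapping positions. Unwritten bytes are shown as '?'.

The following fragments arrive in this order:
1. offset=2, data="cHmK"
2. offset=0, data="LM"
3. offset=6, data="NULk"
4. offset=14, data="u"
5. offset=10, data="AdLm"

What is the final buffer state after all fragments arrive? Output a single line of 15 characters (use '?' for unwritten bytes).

Fragment 1: offset=2 data="cHmK" -> buffer=??cHmK?????????
Fragment 2: offset=0 data="LM" -> buffer=LMcHmK?????????
Fragment 3: offset=6 data="NULk" -> buffer=LMcHmKNULk?????
Fragment 4: offset=14 data="u" -> buffer=LMcHmKNULk????u
Fragment 5: offset=10 data="AdLm" -> buffer=LMcHmKNULkAdLmu

Answer: LMcHmKNULkAdLmu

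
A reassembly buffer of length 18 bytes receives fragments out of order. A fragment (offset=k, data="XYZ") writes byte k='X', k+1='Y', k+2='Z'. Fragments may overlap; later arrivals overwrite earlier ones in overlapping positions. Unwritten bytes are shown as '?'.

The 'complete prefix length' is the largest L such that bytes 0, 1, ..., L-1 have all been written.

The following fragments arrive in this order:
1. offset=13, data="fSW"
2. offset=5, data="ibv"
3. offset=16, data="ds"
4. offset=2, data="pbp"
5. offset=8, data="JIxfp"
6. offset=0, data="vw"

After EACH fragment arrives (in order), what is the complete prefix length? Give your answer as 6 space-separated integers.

Answer: 0 0 0 0 0 18

Derivation:
Fragment 1: offset=13 data="fSW" -> buffer=?????????????fSW?? -> prefix_len=0
Fragment 2: offset=5 data="ibv" -> buffer=?????ibv?????fSW?? -> prefix_len=0
Fragment 3: offset=16 data="ds" -> buffer=?????ibv?????fSWds -> prefix_len=0
Fragment 4: offset=2 data="pbp" -> buffer=??pbpibv?????fSWds -> prefix_len=0
Fragment 5: offset=8 data="JIxfp" -> buffer=??pbpibvJIxfpfSWds -> prefix_len=0
Fragment 6: offset=0 data="vw" -> buffer=vwpbpibvJIxfpfSWds -> prefix_len=18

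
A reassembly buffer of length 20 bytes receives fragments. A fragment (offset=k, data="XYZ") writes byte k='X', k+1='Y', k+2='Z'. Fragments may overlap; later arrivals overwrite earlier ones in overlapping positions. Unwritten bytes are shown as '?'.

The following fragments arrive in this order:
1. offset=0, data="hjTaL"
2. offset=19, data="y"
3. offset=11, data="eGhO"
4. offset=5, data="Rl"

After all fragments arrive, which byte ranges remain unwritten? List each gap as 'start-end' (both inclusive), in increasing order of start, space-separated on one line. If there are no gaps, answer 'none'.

Fragment 1: offset=0 len=5
Fragment 2: offset=19 len=1
Fragment 3: offset=11 len=4
Fragment 4: offset=5 len=2
Gaps: 7-10 15-18

Answer: 7-10 15-18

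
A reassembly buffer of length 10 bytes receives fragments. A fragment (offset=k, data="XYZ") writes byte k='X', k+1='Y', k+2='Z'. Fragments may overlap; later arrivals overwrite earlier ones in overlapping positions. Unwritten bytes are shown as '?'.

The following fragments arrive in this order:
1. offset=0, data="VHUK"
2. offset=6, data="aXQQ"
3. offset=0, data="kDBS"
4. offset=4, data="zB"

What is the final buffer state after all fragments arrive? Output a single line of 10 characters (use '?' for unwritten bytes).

Answer: kDBSzBaXQQ

Derivation:
Fragment 1: offset=0 data="VHUK" -> buffer=VHUK??????
Fragment 2: offset=6 data="aXQQ" -> buffer=VHUK??aXQQ
Fragment 3: offset=0 data="kDBS" -> buffer=kDBS??aXQQ
Fragment 4: offset=4 data="zB" -> buffer=kDBSzBaXQQ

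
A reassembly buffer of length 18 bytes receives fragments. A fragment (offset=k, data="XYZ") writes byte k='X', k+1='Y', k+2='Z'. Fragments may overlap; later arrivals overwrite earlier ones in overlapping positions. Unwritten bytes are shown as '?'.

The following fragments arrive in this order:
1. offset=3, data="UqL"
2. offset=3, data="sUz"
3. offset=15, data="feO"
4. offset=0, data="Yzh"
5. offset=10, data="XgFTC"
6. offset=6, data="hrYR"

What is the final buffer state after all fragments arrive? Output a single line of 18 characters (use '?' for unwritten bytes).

Answer: YzhsUzhrYRXgFTCfeO

Derivation:
Fragment 1: offset=3 data="UqL" -> buffer=???UqL????????????
Fragment 2: offset=3 data="sUz" -> buffer=???sUz????????????
Fragment 3: offset=15 data="feO" -> buffer=???sUz?????????feO
Fragment 4: offset=0 data="Yzh" -> buffer=YzhsUz?????????feO
Fragment 5: offset=10 data="XgFTC" -> buffer=YzhsUz????XgFTCfeO
Fragment 6: offset=6 data="hrYR" -> buffer=YzhsUzhrYRXgFTCfeO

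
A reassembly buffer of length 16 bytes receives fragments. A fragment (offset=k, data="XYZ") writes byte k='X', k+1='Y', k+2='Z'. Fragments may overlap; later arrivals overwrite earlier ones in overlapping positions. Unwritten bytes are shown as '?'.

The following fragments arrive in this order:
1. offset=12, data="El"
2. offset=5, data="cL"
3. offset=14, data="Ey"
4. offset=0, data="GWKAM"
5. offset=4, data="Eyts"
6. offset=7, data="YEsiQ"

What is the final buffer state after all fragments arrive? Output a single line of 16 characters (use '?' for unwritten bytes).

Answer: GWKAEytYEsiQElEy

Derivation:
Fragment 1: offset=12 data="El" -> buffer=????????????El??
Fragment 2: offset=5 data="cL" -> buffer=?????cL?????El??
Fragment 3: offset=14 data="Ey" -> buffer=?????cL?????ElEy
Fragment 4: offset=0 data="GWKAM" -> buffer=GWKAMcL?????ElEy
Fragment 5: offset=4 data="Eyts" -> buffer=GWKAEyts????ElEy
Fragment 6: offset=7 data="YEsiQ" -> buffer=GWKAEytYEsiQElEy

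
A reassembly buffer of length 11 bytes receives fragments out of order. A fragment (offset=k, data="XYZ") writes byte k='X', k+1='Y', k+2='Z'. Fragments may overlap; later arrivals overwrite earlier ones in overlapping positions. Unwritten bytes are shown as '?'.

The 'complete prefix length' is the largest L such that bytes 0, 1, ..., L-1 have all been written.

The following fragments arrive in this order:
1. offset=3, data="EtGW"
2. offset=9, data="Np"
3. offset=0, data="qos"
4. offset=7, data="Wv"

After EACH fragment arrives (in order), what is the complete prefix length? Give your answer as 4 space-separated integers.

Fragment 1: offset=3 data="EtGW" -> buffer=???EtGW???? -> prefix_len=0
Fragment 2: offset=9 data="Np" -> buffer=???EtGW??Np -> prefix_len=0
Fragment 3: offset=0 data="qos" -> buffer=qosEtGW??Np -> prefix_len=7
Fragment 4: offset=7 data="Wv" -> buffer=qosEtGWWvNp -> prefix_len=11

Answer: 0 0 7 11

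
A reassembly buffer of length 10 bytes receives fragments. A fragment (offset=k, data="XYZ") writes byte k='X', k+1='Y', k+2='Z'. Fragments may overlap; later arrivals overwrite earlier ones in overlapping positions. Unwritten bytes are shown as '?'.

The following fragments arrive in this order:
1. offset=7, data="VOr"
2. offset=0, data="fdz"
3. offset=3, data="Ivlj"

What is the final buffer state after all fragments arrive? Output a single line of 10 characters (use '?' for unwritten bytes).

Answer: fdzIvljVOr

Derivation:
Fragment 1: offset=7 data="VOr" -> buffer=???????VOr
Fragment 2: offset=0 data="fdz" -> buffer=fdz????VOr
Fragment 3: offset=3 data="Ivlj" -> buffer=fdzIvljVOr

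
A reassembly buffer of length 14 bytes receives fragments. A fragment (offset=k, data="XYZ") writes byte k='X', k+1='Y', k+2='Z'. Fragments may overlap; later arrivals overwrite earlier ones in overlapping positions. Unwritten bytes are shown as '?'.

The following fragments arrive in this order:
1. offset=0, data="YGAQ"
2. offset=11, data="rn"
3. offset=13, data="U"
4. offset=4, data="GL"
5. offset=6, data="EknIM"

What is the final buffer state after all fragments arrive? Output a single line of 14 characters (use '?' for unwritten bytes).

Fragment 1: offset=0 data="YGAQ" -> buffer=YGAQ??????????
Fragment 2: offset=11 data="rn" -> buffer=YGAQ???????rn?
Fragment 3: offset=13 data="U" -> buffer=YGAQ???????rnU
Fragment 4: offset=4 data="GL" -> buffer=YGAQGL?????rnU
Fragment 5: offset=6 data="EknIM" -> buffer=YGAQGLEknIMrnU

Answer: YGAQGLEknIMrnU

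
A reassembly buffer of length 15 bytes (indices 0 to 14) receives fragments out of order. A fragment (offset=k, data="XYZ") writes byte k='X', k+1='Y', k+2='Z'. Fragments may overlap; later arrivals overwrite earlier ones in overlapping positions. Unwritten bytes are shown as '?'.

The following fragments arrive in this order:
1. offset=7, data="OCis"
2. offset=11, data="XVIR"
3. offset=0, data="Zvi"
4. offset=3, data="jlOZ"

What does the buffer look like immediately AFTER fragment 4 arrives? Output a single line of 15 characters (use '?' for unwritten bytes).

Answer: ZvijlOZOCisXVIR

Derivation:
Fragment 1: offset=7 data="OCis" -> buffer=???????OCis????
Fragment 2: offset=11 data="XVIR" -> buffer=???????OCisXVIR
Fragment 3: offset=0 data="Zvi" -> buffer=Zvi????OCisXVIR
Fragment 4: offset=3 data="jlOZ" -> buffer=ZvijlOZOCisXVIR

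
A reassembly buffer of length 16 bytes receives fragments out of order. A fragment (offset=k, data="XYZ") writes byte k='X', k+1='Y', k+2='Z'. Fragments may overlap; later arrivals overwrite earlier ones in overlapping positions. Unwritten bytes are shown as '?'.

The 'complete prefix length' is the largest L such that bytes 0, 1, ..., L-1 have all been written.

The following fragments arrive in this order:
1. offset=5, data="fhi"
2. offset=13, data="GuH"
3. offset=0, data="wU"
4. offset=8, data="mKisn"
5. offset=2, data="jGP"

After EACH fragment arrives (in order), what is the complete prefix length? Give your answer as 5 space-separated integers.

Fragment 1: offset=5 data="fhi" -> buffer=?????fhi???????? -> prefix_len=0
Fragment 2: offset=13 data="GuH" -> buffer=?????fhi?????GuH -> prefix_len=0
Fragment 3: offset=0 data="wU" -> buffer=wU???fhi?????GuH -> prefix_len=2
Fragment 4: offset=8 data="mKisn" -> buffer=wU???fhimKisnGuH -> prefix_len=2
Fragment 5: offset=2 data="jGP" -> buffer=wUjGPfhimKisnGuH -> prefix_len=16

Answer: 0 0 2 2 16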